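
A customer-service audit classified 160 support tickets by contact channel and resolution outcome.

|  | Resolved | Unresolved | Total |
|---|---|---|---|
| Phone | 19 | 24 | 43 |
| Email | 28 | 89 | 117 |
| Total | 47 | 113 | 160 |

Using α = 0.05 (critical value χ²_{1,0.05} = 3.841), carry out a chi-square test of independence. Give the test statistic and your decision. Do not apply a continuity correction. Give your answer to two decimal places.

6.22; reject H₀

Grand total N = 160.
Expected counts (row total × column total / N):
  Phone, Resolved: 43×47/160 = 12.631
  Phone, Unresolved: 43×113/160 = 30.369
  Email, Resolved: 117×47/160 = 34.369
  Email, Unresolved: 117×113/160 = 82.631
Contributions (O − E)²/E:
  (19 − 12.631)²/12.631 = 3.2115
  (24 − 30.369)²/30.369 = 1.3357
  (28 − 34.369)²/34.369 = 1.1803
  (89 − 82.631)²/82.631 = 0.4909
χ² = 3.2115 + 1.3357 + 1.1803 + 0.4909 = 6.22
df = (2−1)(2−1) = 1. Since 6.22 > 3.841, reject the null hypothesis of independence at α = 0.05.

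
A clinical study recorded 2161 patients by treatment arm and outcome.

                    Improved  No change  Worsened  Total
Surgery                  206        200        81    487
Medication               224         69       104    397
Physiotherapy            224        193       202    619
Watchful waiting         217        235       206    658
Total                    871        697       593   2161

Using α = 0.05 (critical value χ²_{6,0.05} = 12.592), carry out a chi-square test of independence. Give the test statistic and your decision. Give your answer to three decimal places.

Grand total N = 2161.
Expected counts (row total × column total / N):
  Surgery, Improved: 487×871/2161 = 196.2874
  Surgery, No change: 487×697/2161 = 157.0750
  Surgery, Worsened: 487×593/2161 = 133.6377
  Medication, Improved: 397×871/2161 = 160.0125
  Medication, No change: 397×697/2161 = 128.0467
  Medication, Worsened: 397×593/2161 = 108.9408
  Physiotherapy, Improved: 619×871/2161 = 249.4905
  Physiotherapy, No change: 619×697/2161 = 199.6497
  Physiotherapy, Worsened: 619×593/2161 = 169.8598
  Watchful waiting, Improved: 658×871/2161 = 265.2096
  Watchful waiting, No change: 658×697/2161 = 212.2286
  Watchful waiting, Worsened: 658×593/2161 = 180.5618
Contributions (O − E)²/E:
  (206 − 196.2874)²/196.2874 = 0.4806
  (200 − 157.0750)²/157.0750 = 11.7304
  (81 − 133.6377)²/133.6377 = 20.7331
  (224 − 160.0125)²/160.0125 = 25.5880
  (69 − 128.0467)²/128.0467 = 27.2284
  (104 − 108.9408)²/108.9408 = 0.2241
  (224 − 249.4905)²/249.4905 = 2.6044
  (193 − 199.6497)²/199.6497 = 0.2215
  (202 − 169.8598)²/169.8598 = 6.0814
  (217 − 265.2096)²/265.2096 = 8.7635
  (235 − 212.2286)²/212.2286 = 2.4433
  (206 − 180.5618)²/180.5618 = 3.5838
χ² = 0.4806 + 11.7304 + 20.7331 + 25.5880 + 27.2284 + 0.2241 + 2.6044 + 0.2215 + 6.0814 + 8.7635 + 2.4433 + 3.5838 = 109.683
df = (4−1)(3−1) = 6. Since 109.683 > 12.592, reject the null hypothesis of independence at α = 0.05.

109.683; reject H₀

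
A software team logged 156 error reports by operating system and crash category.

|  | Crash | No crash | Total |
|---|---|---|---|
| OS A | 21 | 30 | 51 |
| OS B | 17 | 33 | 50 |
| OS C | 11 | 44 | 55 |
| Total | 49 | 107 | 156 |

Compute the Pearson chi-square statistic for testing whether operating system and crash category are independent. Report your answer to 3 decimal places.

Grand total N = 156.
Expected counts (row total × column total / N):
  OS A, Crash: 51×49/156 = 16.0192
  OS A, No crash: 51×107/156 = 34.9808
  OS B, Crash: 50×49/156 = 15.7051
  OS B, No crash: 50×107/156 = 34.2949
  OS C, Crash: 55×49/156 = 17.2756
  OS C, No crash: 55×107/156 = 37.7244
Contributions (O − E)²/E:
  (21 − 16.0192)²/16.0192 = 1.5487
  (30 − 34.9808)²/34.9808 = 0.7092
  (17 − 15.7051)²/15.7051 = 0.1068
  (33 − 34.2949)²/34.2949 = 0.0489
  (11 − 17.2756)²/17.2756 = 2.2797
  (44 − 37.7244)²/37.7244 = 1.0440
χ² = 1.5487 + 0.7092 + 0.1068 + 0.0489 + 2.2797 + 1.0440 = 5.737

5.737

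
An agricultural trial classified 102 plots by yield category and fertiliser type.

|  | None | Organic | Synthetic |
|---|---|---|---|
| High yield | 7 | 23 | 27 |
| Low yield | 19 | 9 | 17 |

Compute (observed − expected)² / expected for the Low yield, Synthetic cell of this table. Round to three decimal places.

0.300

Row total (Low yield) = 45; column total (Synthetic) = 44; N = 102.
Expected count E = 45 × 44 / 102 = 19.4118.
Contribution = (O − E)²/E = (17 − 19.4118)² / 19.4118 = 0.300.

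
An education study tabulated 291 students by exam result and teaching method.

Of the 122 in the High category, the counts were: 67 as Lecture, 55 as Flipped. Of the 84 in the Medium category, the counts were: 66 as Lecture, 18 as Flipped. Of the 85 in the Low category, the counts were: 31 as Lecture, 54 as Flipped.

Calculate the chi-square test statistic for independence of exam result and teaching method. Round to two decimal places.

30.62

Row totals: 122, 84, 85. Column totals: 164, 127. Grand total N = 291.
Expected counts (row total × column total / N):
  High, Lecture: 122×164/291 = 68.756
  High, Flipped: 122×127/291 = 53.244
  Medium, Lecture: 84×164/291 = 47.340
  Medium, Flipped: 84×127/291 = 36.660
  Low, Lecture: 85×164/291 = 47.904
  Low, Flipped: 85×127/291 = 37.096
Contributions (O − E)²/E:
  (67 − 68.756)²/68.756 = 0.0448
  (55 − 53.244)²/53.244 = 0.0579
  (66 − 47.340)²/47.340 = 7.3552
  (18 − 36.660)²/36.660 = 9.4980
  (31 − 47.904)²/47.904 = 5.9650
  (54 − 37.096)²/37.096 = 7.7029
χ² = 0.0448 + 0.0579 + 7.3552 + 9.4980 + 5.9650 + 7.7029 = 30.62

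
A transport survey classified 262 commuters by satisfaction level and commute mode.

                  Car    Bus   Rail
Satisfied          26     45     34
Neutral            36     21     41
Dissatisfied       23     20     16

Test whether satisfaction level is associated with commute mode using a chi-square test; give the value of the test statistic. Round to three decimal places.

12.937

Row totals: 105, 98, 59. Column totals: 85, 86, 91. Grand total N = 262.
Expected counts (row total × column total / N):
  Satisfied, Car: 105×85/262 = 34.0649
  Satisfied, Bus: 105×86/262 = 34.4656
  Satisfied, Rail: 105×91/262 = 36.4695
  Neutral, Car: 98×85/262 = 31.7939
  Neutral, Bus: 98×86/262 = 32.1679
  Neutral, Rail: 98×91/262 = 34.0382
  Dissatisfied, Car: 59×85/262 = 19.1412
  Dissatisfied, Bus: 59×86/262 = 19.3664
  Dissatisfied, Rail: 59×91/262 = 20.4924
Contributions (O − E)²/E:
  (26 − 34.0649)²/34.0649 = 1.9094
  (45 − 34.4656)²/34.4656 = 3.2198
  (34 − 36.4695)²/36.4695 = 0.1672
  (36 − 31.7939)²/31.7939 = 0.5564
  (21 − 32.1679)²/32.1679 = 3.8772
  (41 − 34.0382)²/34.0382 = 1.4239
  (23 − 19.1412)²/19.1412 = 0.7779
  (20 − 19.3664)²/19.3664 = 0.0207
  (16 − 20.4924)²/20.4924 = 0.9848
χ² = 1.9094 + 3.2198 + 0.1672 + 0.5564 + 3.8772 + 1.4239 + 0.7779 + 0.0207 + 0.9848 = 12.937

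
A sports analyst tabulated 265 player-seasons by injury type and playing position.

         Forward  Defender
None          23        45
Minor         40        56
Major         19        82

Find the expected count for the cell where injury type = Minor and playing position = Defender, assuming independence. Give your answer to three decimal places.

Row total (Minor) = 96; column total (Defender) = 183; grand total N = 265.
Expected count = (row total × column total) / N = 96 × 183 / 265 = 66.294.

66.294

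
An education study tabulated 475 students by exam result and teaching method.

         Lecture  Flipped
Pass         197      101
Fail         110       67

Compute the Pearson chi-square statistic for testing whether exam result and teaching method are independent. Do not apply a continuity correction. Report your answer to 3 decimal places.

0.762

Row totals: 298, 177. Column totals: 307, 168. Grand total N = 475.
Expected counts (row total × column total / N):
  Pass, Lecture: 298×307/475 = 192.6021
  Pass, Flipped: 298×168/475 = 105.3979
  Fail, Lecture: 177×307/475 = 114.3979
  Fail, Flipped: 177×168/475 = 62.6021
Contributions (O − E)²/E:
  (197 − 192.6021)²/192.6021 = 0.1004
  (101 − 105.3979)²/105.3979 = 0.1835
  (110 − 114.3979)²/114.3979 = 0.1691
  (67 − 62.6021)²/62.6021 = 0.3090
χ² = 0.1004 + 0.1835 + 0.1691 + 0.3090 = 0.762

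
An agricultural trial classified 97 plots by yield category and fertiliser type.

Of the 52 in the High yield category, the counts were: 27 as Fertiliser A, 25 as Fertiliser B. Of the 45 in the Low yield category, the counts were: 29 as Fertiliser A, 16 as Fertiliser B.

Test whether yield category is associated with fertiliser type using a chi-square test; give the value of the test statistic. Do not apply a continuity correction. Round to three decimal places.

1.550

Row totals: 52, 45. Column totals: 56, 41. Grand total N = 97.
Expected counts (row total × column total / N):
  High yield, Fertiliser A: 52×56/97 = 30.0206
  High yield, Fertiliser B: 52×41/97 = 21.9794
  Low yield, Fertiliser A: 45×56/97 = 25.9794
  Low yield, Fertiliser B: 45×41/97 = 19.0206
Contributions (O − E)²/E:
  (27 − 30.0206)²/30.0206 = 0.3039
  (25 − 21.9794)²/21.9794 = 0.4151
  (29 − 25.9794)²/25.9794 = 0.3512
  (16 − 19.0206)²/19.0206 = 0.4797
χ² = 0.3039 + 0.4151 + 0.3512 + 0.4797 = 1.550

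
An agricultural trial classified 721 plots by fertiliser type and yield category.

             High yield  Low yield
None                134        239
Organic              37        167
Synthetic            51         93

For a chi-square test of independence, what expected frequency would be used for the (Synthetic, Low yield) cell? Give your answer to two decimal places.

99.66

Row total (Synthetic) = 144; column total (Low yield) = 499; grand total N = 721.
Expected count = (row total × column total) / N = 144 × 499 / 721 = 99.66.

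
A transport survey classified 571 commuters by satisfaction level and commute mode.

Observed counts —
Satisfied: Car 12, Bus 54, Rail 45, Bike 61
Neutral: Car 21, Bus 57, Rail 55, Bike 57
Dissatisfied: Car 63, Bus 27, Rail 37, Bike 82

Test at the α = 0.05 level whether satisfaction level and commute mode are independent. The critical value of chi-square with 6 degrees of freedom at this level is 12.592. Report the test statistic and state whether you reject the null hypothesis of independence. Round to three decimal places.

61.237; reject H₀

Row totals: 172, 190, 209. Column totals: 96, 138, 137, 200. Grand total N = 571.
Expected counts (row total × column total / N):
  Satisfied, Car: 172×96/571 = 28.91769
  Satisfied, Bus: 172×138/571 = 41.56918
  Satisfied, Rail: 172×137/571 = 41.26795
  Satisfied, Bike: 172×200/571 = 60.24518
  Neutral, Car: 190×96/571 = 31.94396
  Neutral, Bus: 190×138/571 = 45.91944
  Neutral, Rail: 190×137/571 = 45.58669
  Neutral, Bike: 190×200/571 = 66.54991
  Dissatisfied, Car: 209×96/571 = 35.13835
  Dissatisfied, Bus: 209×138/571 = 50.51138
  Dissatisfied, Rail: 209×137/571 = 50.14536
  Dissatisfied, Bike: 209×200/571 = 73.20490
Contributions (O − E)²/E:
  (12 − 28.91769)²/28.91769 = 9.8973
  (54 − 41.56918)²/41.56918 = 3.7173
  (45 − 41.26795)²/41.26795 = 0.3375
  (61 − 60.24518)²/60.24518 = 0.0095
  (21 − 31.94396)²/31.94396 = 3.7494
  (57 − 45.91944)²/45.91944 = 2.6738
  (55 − 45.58669)²/45.58669 = 1.9438
  (57 − 66.54991)²/66.54991 = 1.3704
  (63 − 35.13835)²/35.13835 = 22.0919
  (27 − 50.51138)²/50.51138 = 10.9438
  (37 − 50.14536)²/50.14536 = 3.4460
  (82 − 73.20490)²/73.20490 = 1.0567
χ² = 9.8973 + 3.7173 + 0.3375 + 0.0095 + 3.7494 + 2.6738 + 1.9438 + 1.3704 + 22.0919 + 10.9438 + 3.4460 + 1.0567 = 61.237
df = (3−1)(4−1) = 6. Since 61.237 > 12.592, reject the null hypothesis of independence at α = 0.05.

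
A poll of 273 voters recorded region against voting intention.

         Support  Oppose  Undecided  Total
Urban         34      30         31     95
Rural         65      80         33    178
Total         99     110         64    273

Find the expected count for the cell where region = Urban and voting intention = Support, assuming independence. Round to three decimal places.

34.451

Row total (Urban) = 95; column total (Support) = 99; grand total N = 273.
Expected count = (row total × column total) / N = 95 × 99 / 273 = 34.451.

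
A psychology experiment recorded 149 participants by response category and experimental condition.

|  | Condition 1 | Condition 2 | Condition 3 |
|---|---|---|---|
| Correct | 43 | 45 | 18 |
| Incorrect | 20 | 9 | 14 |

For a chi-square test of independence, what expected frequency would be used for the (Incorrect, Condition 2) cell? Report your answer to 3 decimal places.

Row total (Incorrect) = 43; column total (Condition 2) = 54; grand total N = 149.
Expected count = (row total × column total) / N = 43 × 54 / 149 = 15.584.

15.584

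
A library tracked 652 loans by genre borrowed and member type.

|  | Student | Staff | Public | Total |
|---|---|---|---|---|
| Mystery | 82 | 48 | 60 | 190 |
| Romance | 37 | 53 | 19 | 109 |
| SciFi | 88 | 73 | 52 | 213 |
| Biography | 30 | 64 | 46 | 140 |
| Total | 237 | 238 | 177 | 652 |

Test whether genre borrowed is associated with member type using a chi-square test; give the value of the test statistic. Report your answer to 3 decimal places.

34.556

Grand total N = 652.
Expected counts (row total × column total / N):
  Mystery, Student: 190×237/652 = 69.0644
  Mystery, Staff: 190×238/652 = 69.3558
  Mystery, Public: 190×177/652 = 51.5798
  Romance, Student: 109×237/652 = 39.6212
  Romance, Staff: 109×238/652 = 39.7883
  Romance, Public: 109×177/652 = 29.5905
  SciFi, Student: 213×237/652 = 77.4248
  SciFi, Staff: 213×238/652 = 77.7515
  SciFi, Public: 213×177/652 = 57.8236
  Biography, Student: 140×237/652 = 50.8896
  Biography, Staff: 140×238/652 = 51.1043
  Biography, Public: 140×177/652 = 38.0061
Contributions (O − E)²/E:
  (82 − 69.0644)²/69.0644 = 2.4228
  (48 − 69.3558)²/69.3558 = 6.5758
  (60 − 51.5798)²/51.5798 = 1.3746
  (37 − 39.6212)²/39.6212 = 0.1734
  (53 − 39.7883)²/39.7883 = 4.3869
  (19 − 29.5905)²/29.5905 = 3.7904
  (88 − 77.4248)²/77.4248 = 1.4444
  (73 − 77.7515)²/77.7515 = 0.2904
  (52 − 57.8236)²/57.8236 = 0.5865
  (30 − 50.8896)²/50.8896 = 8.5749
  (64 − 51.1043)²/51.1043 = 3.2541
  (46 − 38.0061)²/38.0061 = 1.6814
χ² = 2.4228 + 6.5758 + 1.3746 + 0.1734 + 4.3869 + 3.7904 + 1.4444 + 0.2904 + 0.5865 + 8.5749 + 3.2541 + 1.6814 = 34.556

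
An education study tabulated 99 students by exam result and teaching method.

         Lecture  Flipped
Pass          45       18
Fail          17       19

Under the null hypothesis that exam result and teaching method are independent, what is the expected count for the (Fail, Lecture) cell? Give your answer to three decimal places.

Row total (Fail) = 36; column total (Lecture) = 62; grand total N = 99.
Expected count = (row total × column total) / N = 36 × 62 / 99 = 22.545.

22.545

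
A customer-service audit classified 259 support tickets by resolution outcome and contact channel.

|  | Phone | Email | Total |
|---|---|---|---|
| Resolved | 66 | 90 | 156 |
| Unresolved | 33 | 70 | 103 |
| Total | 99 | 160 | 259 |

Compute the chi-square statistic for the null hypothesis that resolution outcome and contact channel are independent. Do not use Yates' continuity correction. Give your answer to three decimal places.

2.770

Grand total N = 259.
Expected counts (row total × column total / N):
  Resolved, Phone: 156×99/259 = 59.6293
  Resolved, Email: 156×160/259 = 96.3707
  Unresolved, Phone: 103×99/259 = 39.3707
  Unresolved, Email: 103×160/259 = 63.6293
Contributions (O − E)²/E:
  (66 − 59.6293)²/59.6293 = 0.6806
  (90 − 96.3707)²/96.3707 = 0.4211
  (33 − 39.3707)²/39.3707 = 1.0309
  (70 − 63.6293)²/63.6293 = 0.6378
χ² = 0.6806 + 0.4211 + 1.0309 + 0.6378 = 2.770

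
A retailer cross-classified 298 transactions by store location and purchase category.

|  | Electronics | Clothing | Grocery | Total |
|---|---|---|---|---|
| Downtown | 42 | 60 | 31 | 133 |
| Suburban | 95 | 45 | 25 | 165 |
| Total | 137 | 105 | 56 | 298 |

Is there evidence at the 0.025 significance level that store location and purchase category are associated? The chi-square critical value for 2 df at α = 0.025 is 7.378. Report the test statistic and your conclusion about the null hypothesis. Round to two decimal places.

Grand total N = 298.
Expected counts (row total × column total / N):
  Downtown, Electronics: 133×137/298 = 61.1443
  Downtown, Clothing: 133×105/298 = 46.8624
  Downtown, Grocery: 133×56/298 = 24.9933
  Suburban, Electronics: 165×137/298 = 75.8557
  Suburban, Clothing: 165×105/298 = 58.1376
  Suburban, Grocery: 165×56/298 = 31.0067
Contributions (O − E)²/E:
  (42 − 61.1443)²/61.1443 = 5.9941
  (60 − 46.8624)²/46.8624 = 3.6830
  (31 − 24.9933)²/24.9933 = 1.4436
  (95 − 75.8557)²/75.8557 = 4.8316
  (45 − 58.1376)²/58.1376 = 2.9688
  (25 − 31.0067)²/31.0067 = 1.1636
χ² = 5.9941 + 3.6830 + 1.4436 + 4.8316 + 2.9688 + 1.1636 = 20.08
df = (2−1)(3−1) = 2. Since 20.08 > 7.378, reject the null hypothesis of independence at α = 0.025.

20.08; reject H₀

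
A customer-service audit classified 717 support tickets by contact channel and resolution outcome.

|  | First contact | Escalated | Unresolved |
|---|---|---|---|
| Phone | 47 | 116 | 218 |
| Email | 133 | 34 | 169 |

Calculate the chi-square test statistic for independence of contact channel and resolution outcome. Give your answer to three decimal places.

Row totals: 381, 336. Column totals: 180, 150, 387. Grand total N = 717.
Expected counts (row total × column total / N):
  Phone, First contact: 381×180/717 = 95.64854
  Phone, Escalated: 381×150/717 = 79.70711
  Phone, Unresolved: 381×387/717 = 205.64435
  Email, First contact: 336×180/717 = 84.35146
  Email, Escalated: 336×150/717 = 70.29289
  Email, Unresolved: 336×387/717 = 181.35565
Contributions (O − E)²/E:
  (47 − 95.64854)²/95.64854 = 24.7435
  (116 − 79.70711)²/79.70711 = 16.5252
  (218 − 205.64435)²/205.64435 = 0.7424
  (133 − 84.35146)²/84.35146 = 28.0574
  (34 − 70.29289)²/70.29289 = 18.7384
  (169 − 181.35565)²/181.35565 = 0.8418
χ² = 24.7435 + 16.5252 + 0.7424 + 28.0574 + 18.7384 + 0.8418 = 89.649

89.649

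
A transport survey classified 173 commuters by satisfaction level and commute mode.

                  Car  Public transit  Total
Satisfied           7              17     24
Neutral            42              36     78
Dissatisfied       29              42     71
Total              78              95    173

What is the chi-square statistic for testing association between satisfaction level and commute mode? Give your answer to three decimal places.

5.390

Grand total N = 173.
Expected counts (row total × column total / N):
  Satisfied, Car: 24×78/173 = 10.8208
  Satisfied, Public transit: 24×95/173 = 13.1792
  Neutral, Car: 78×78/173 = 35.1676
  Neutral, Public transit: 78×95/173 = 42.8324
  Dissatisfied, Car: 71×78/173 = 32.0116
  Dissatisfied, Public transit: 71×95/173 = 38.9884
Contributions (O − E)²/E:
  (7 − 10.8208)²/10.8208 = 1.3491
  (17 − 13.1792)²/13.1792 = 1.1077
  (42 − 35.1676)²/35.1676 = 1.3274
  (36 − 42.8324)²/42.8324 = 1.0899
  (29 − 32.0116)²/32.0116 = 0.2833
  (42 − 38.9884)²/38.9884 = 0.2326
χ² = 1.3491 + 1.1077 + 1.3274 + 1.0899 + 0.2833 + 0.2326 = 5.390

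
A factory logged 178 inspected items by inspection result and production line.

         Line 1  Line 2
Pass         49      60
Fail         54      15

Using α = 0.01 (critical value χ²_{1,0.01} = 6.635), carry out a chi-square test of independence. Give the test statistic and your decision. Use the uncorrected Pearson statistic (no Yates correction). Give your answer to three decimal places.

Row totals: 109, 69. Column totals: 103, 75. Grand total N = 178.
Expected counts (row total × column total / N):
  Pass, Line 1: 109×103/178 = 63.0730
  Pass, Line 2: 109×75/178 = 45.9270
  Fail, Line 1: 69×103/178 = 39.9270
  Fail, Line 2: 69×75/178 = 29.0730
Contributions (O − E)²/E:
  (49 − 63.0730)²/63.0730 = 3.1400
  (60 − 45.9270)²/45.9270 = 4.3123
  (54 − 39.9270)²/39.9270 = 4.9603
  (15 − 29.0730)²/29.0730 = 6.8121
χ² = 3.1400 + 4.3123 + 4.9603 + 6.8121 = 19.225
df = (2−1)(2−1) = 1. Since 19.225 > 6.635, reject the null hypothesis of independence at α = 0.01.

19.225; reject H₀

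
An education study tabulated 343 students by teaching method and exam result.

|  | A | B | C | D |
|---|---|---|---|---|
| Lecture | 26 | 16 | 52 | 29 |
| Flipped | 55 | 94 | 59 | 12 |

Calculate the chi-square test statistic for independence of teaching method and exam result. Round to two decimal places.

Row totals: 123, 220. Column totals: 81, 110, 111, 41. Grand total N = 343.
Expected counts (row total × column total / N):
  Lecture, A: 123×81/343 = 29.047
  Lecture, B: 123×110/343 = 39.446
  Lecture, C: 123×111/343 = 39.805
  Lecture, D: 123×41/343 = 14.703
  Flipped, A: 220×81/343 = 51.953
  Flipped, B: 220×110/343 = 70.554
  Flipped, C: 220×111/343 = 71.195
  Flipped, D: 220×41/343 = 26.297
Contributions (O − E)²/E:
  (26 − 29.047)²/29.047 = 0.3196
  (16 − 39.446)²/39.446 = 13.9359
  (52 − 39.805)²/39.805 = 3.7362
  (29 − 14.703)²/14.703 = 13.9022
  (55 − 51.953)²/51.953 = 0.1787
  (94 − 70.554)²/70.554 = 7.7914
  (59 − 71.195)²/71.195 = 2.0889
  (12 − 26.297)²/26.297 = 7.7729
χ² = 0.3196 + 13.9359 + 3.7362 + 13.9022 + 0.1787 + 7.7914 + 2.0889 + 7.7729 = 49.73

49.73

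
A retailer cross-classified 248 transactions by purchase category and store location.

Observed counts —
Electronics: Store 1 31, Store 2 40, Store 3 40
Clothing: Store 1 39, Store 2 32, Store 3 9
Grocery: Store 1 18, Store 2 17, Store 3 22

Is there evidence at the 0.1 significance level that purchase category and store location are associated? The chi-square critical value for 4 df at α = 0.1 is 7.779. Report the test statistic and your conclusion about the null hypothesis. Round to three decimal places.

Row totals: 111, 80, 57. Column totals: 88, 89, 71. Grand total N = 248.
Expected counts (row total × column total / N):
  Electronics, Store 1: 111×88/248 = 39.3871
  Electronics, Store 2: 111×89/248 = 39.8347
  Electronics, Store 3: 111×71/248 = 31.7782
  Clothing, Store 1: 80×88/248 = 28.3871
  Clothing, Store 2: 80×89/248 = 28.7097
  Clothing, Store 3: 80×71/248 = 22.9032
  Grocery, Store 1: 57×88/248 = 20.2258
  Grocery, Store 2: 57×89/248 = 20.4556
  Grocery, Store 3: 57×71/248 = 16.3185
Contributions (O − E)²/E:
  (31 − 39.3871)²/39.3871 = 1.7860
  (40 − 39.8347)²/39.8347 = 0.0007
  (40 − 31.7782)²/31.7782 = 2.1272
  (39 − 28.3871)²/28.3871 = 3.9678
  (32 − 28.7097)²/28.7097 = 0.3771
  (9 − 22.9032)²/22.9032 = 8.4398
  (18 − 20.2258)²/20.2258 = 0.2449
  (17 − 20.4556)²/20.4556 = 0.5838
  (22 − 16.3185)²/16.3185 = 1.9781
χ² = 1.7860 + 0.0007 + 2.1272 + 3.9678 + 0.3771 + 8.4398 + 0.2449 + 0.5838 + 1.9781 = 19.505
df = (3−1)(3−1) = 4. Since 19.505 > 7.779, reject the null hypothesis of independence at α = 0.1.

19.505; reject H₀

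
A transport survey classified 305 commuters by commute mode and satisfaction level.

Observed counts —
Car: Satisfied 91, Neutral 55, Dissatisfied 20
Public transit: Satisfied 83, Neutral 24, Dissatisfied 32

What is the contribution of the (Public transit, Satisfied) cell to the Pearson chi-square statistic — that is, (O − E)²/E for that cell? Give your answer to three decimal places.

0.173

Row total (Public transit) = 139; column total (Satisfied) = 174; N = 305.
Expected count E = 139 × 174 / 305 = 79.2984.
Contribution = (O − E)²/E = (83 − 79.2984)² / 79.2984 = 0.173.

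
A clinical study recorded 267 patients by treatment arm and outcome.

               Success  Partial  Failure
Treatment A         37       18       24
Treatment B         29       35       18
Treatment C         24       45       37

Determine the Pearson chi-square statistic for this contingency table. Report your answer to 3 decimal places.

Row totals: 79, 82, 106. Column totals: 90, 98, 79. Grand total N = 267.
Expected counts (row total × column total / N):
  Treatment A, Success: 79×90/267 = 26.6292
  Treatment A, Partial: 79×98/267 = 28.9963
  Treatment A, Failure: 79×79/267 = 23.3745
  Treatment B, Success: 82×90/267 = 27.6404
  Treatment B, Partial: 82×98/267 = 30.0974
  Treatment B, Failure: 82×79/267 = 24.2622
  Treatment C, Success: 106×90/267 = 35.7303
  Treatment C, Partial: 106×98/267 = 38.9064
  Treatment C, Failure: 106×79/267 = 31.3633
Contributions (O − E)²/E:
  (37 − 26.6292)²/26.6292 = 4.0389
  (18 − 28.9963)²/28.9963 = 4.1701
  (24 − 23.3745)²/23.3745 = 0.0167
  (29 − 27.6404)²/27.6404 = 0.0669
  (35 − 30.0974)²/30.0974 = 0.7986
  (18 − 24.2622)²/24.2622 = 1.6163
  (24 − 35.7303)²/35.7303 = 3.8511
  (45 − 38.9064)²/38.9064 = 0.9544
  (37 − 31.3633)²/31.3633 = 1.0130
χ² = 4.0389 + 4.1701 + 0.0167 + 0.0669 + 0.7986 + 1.6163 + 3.8511 + 0.9544 + 1.0130 = 16.526

16.526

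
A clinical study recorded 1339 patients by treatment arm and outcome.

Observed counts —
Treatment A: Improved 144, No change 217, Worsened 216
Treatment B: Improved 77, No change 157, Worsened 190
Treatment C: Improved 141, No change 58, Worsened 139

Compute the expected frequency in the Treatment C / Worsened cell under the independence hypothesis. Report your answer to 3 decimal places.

Row total (Treatment C) = 338; column total (Worsened) = 545; grand total N = 1339.
Expected count = (row total × column total) / N = 338 × 545 / 1339 = 137.573.

137.573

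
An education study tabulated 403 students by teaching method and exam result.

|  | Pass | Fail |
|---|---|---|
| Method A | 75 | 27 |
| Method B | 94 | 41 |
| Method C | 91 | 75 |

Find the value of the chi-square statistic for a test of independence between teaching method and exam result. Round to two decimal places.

Row totals: 102, 135, 166. Column totals: 260, 143. Grand total N = 403.
Expected counts (row total × column total / N):
  Method A, Pass: 102×260/403 = 65.806
  Method A, Fail: 102×143/403 = 36.194
  Method B, Pass: 135×260/403 = 87.097
  Method B, Fail: 135×143/403 = 47.903
  Method C, Pass: 166×260/403 = 107.097
  Method C, Fail: 166×143/403 = 58.903
Contributions (O − E)²/E:
  (75 − 65.806)²/65.806 = 1.2845
  (27 − 36.194)²/36.194 = 2.3355
  (94 − 87.097)²/87.097 = 0.5471
  (41 − 47.903)²/47.903 = 0.9947
  (91 − 107.097)²/107.097 = 2.4194
  (75 − 58.903)²/58.903 = 4.3990
χ² = 1.2845 + 2.3355 + 0.5471 + 0.9947 + 2.4194 + 4.3990 = 11.98

11.98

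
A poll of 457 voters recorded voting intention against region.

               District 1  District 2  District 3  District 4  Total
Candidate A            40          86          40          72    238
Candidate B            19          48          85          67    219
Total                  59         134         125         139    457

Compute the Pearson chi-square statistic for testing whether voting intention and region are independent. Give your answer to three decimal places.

33.899

Grand total N = 457.
Expected counts (row total × column total / N):
  Candidate A, District 1: 238×59/457 = 30.7265
  Candidate A, District 2: 238×134/457 = 69.7856
  Candidate A, District 3: 238×125/457 = 65.0985
  Candidate A, District 4: 238×139/457 = 72.3895
  Candidate B, District 1: 219×59/457 = 28.2735
  Candidate B, District 2: 219×134/457 = 64.2144
  Candidate B, District 3: 219×125/457 = 59.9015
  Candidate B, District 4: 219×139/457 = 66.6105
Contributions (O − E)²/E:
  (40 − 30.7265)²/30.7265 = 2.7988
  (86 − 69.7856)²/69.7856 = 3.7673
  (40 − 65.0985)²/65.0985 = 9.6766
  (72 − 72.3895)²/72.3895 = 0.0021
  (19 − 28.2735)²/28.2735 = 3.0416
  (48 − 64.2144)²/64.2144 = 4.0942
  (85 − 59.9015)²/59.9015 = 10.5162
  (67 − 66.6105)²/66.6105 = 0.0023
χ² = 2.7988 + 3.7673 + 9.6766 + 0.0021 + 3.0416 + 4.0942 + 10.5162 + 0.0023 = 33.899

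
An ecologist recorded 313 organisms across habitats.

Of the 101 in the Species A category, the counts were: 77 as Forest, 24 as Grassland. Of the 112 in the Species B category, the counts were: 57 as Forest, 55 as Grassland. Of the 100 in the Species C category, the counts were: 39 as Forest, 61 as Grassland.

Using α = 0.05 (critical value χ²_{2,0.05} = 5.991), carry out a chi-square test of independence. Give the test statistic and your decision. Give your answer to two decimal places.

Row totals: 101, 112, 100. Column totals: 173, 140. Grand total N = 313.
Expected counts (row total × column total / N):
  Species A, Forest: 101×173/313 = 55.824
  Species A, Grassland: 101×140/313 = 45.176
  Species B, Forest: 112×173/313 = 61.904
  Species B, Grassland: 112×140/313 = 50.096
  Species C, Forest: 100×173/313 = 55.272
  Species C, Grassland: 100×140/313 = 44.728
Contributions (O − E)²/E:
  (77 − 55.824)²/55.824 = 8.0328
  (24 − 45.176)²/45.176 = 9.9261
  (57 − 61.904)²/61.904 = 0.3885
  (55 − 50.096)²/50.096 = 0.4801
  (39 − 55.272)²/55.272 = 4.7905
  (61 − 44.728)²/44.728 = 5.9197
χ² = 8.0328 + 9.9261 + 0.3885 + 0.4801 + 4.7905 + 5.9197 = 29.54
df = (3−1)(2−1) = 2. Since 29.54 > 5.991, reject the null hypothesis of independence at α = 0.05.

29.54; reject H₀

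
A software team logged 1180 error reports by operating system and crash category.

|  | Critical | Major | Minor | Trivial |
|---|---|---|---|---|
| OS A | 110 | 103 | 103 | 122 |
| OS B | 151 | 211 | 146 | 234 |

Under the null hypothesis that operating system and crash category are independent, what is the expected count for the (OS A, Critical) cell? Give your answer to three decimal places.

Row total (OS A) = 438; column total (Critical) = 261; grand total N = 1180.
Expected count = (row total × column total) / N = 438 × 261 / 1180 = 96.880.

96.880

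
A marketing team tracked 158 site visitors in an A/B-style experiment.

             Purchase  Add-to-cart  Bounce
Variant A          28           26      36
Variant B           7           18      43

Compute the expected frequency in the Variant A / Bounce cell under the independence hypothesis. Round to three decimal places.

Row total (Variant A) = 90; column total (Bounce) = 79; grand total N = 158.
Expected count = (row total × column total) / N = 90 × 79 / 158 = 45.000.

45.000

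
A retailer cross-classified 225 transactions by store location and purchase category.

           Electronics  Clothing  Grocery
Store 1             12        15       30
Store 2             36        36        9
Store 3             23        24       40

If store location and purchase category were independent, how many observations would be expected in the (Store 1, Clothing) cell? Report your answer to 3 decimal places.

Row total (Store 1) = 57; column total (Clothing) = 75; grand total N = 225.
Expected count = (row total × column total) / N = 57 × 75 / 225 = 19.000.

19.000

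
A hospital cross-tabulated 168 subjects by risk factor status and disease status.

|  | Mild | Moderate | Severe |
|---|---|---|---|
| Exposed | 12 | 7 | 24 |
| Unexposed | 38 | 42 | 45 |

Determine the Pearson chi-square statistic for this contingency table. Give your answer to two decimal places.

Row totals: 43, 125. Column totals: 50, 49, 69. Grand total N = 168.
Expected counts (row total × column total / N):
  Exposed, Mild: 43×50/168 = 12.798
  Exposed, Moderate: 43×49/168 = 12.542
  Exposed, Severe: 43×69/168 = 17.661
  Unexposed, Mild: 125×50/168 = 37.202
  Unexposed, Moderate: 125×49/168 = 36.458
  Unexposed, Severe: 125×69/168 = 51.339
Contributions (O − E)²/E:
  (12 − 12.798)²/12.798 = 0.0498
  (7 − 12.542)²/12.542 = 2.4489
  (24 − 17.661)²/17.661 = 2.2752
  (38 − 37.202)²/37.202 = 0.0171
  (42 − 36.458)²/36.458 = 0.8424
  (45 − 51.339)²/51.339 = 0.7827
χ² = 0.0498 + 2.4489 + 2.2752 + 0.0171 + 0.8424 + 0.7827 = 6.42

6.42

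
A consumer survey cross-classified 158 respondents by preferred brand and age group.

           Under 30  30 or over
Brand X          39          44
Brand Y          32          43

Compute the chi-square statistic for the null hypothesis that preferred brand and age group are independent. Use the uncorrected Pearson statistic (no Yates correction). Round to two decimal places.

0.30

Row totals: 83, 75. Column totals: 71, 87. Grand total N = 158.
Expected counts (row total × column total / N):
  Brand X, Under 30: 83×71/158 = 37.297
  Brand X, 30 or over: 83×87/158 = 45.703
  Brand Y, Under 30: 75×71/158 = 33.703
  Brand Y, 30 or over: 75×87/158 = 41.297
Contributions (O − E)²/E:
  (39 − 37.297)²/37.297 = 0.0778
  (44 − 45.703)²/45.703 = 0.0635
  (32 − 33.703)²/33.703 = 0.0861
  (43 − 41.297)²/41.297 = 0.0702
χ² = 0.0778 + 0.0635 + 0.0861 + 0.0702 = 0.30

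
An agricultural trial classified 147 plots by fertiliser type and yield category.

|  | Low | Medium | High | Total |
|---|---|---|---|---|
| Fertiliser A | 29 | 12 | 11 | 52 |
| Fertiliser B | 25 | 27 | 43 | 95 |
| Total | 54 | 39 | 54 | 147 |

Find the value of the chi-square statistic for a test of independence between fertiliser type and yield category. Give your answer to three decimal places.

Grand total N = 147.
Expected counts (row total × column total / N):
  Fertiliser A, Low: 52×54/147 = 19.1020
  Fertiliser A, Medium: 52×39/147 = 13.7959
  Fertiliser A, High: 52×54/147 = 19.1020
  Fertiliser B, Low: 95×54/147 = 34.8980
  Fertiliser B, Medium: 95×39/147 = 25.2041
  Fertiliser B, High: 95×54/147 = 34.8980
Contributions (O − E)²/E:
  (29 − 19.1020)²/19.1020 = 5.1288
  (12 − 13.7959)²/13.7959 = 0.2338
  (11 − 19.1020)²/19.1020 = 3.4364
  (25 − 34.8980)²/34.8980 = 2.8073
  (27 − 25.2041)²/25.2041 = 0.1280
  (43 − 34.8980)²/34.8980 = 1.8810
χ² = 5.1288 + 0.2338 + 3.4364 + 2.8073 + 0.1280 + 1.8810 = 13.615

13.615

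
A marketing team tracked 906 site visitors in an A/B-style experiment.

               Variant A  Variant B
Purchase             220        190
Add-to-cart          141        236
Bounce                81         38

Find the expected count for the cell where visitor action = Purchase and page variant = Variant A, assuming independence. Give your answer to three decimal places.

Row total (Purchase) = 410; column total (Variant A) = 442; grand total N = 906.
Expected count = (row total × column total) / N = 410 × 442 / 906 = 200.022.

200.022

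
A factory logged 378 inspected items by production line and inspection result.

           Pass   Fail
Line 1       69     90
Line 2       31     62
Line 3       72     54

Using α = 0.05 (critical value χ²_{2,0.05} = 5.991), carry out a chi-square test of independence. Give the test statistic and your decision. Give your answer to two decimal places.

12.72; reject H₀

Row totals: 159, 93, 126. Column totals: 172, 206. Grand total N = 378.
Expected counts (row total × column total / N):
  Line 1, Pass: 159×172/378 = 72.349
  Line 1, Fail: 159×206/378 = 86.651
  Line 2, Pass: 93×172/378 = 42.317
  Line 2, Fail: 93×206/378 = 50.683
  Line 3, Pass: 126×172/378 = 57.333
  Line 3, Fail: 126×206/378 = 68.667
Contributions (O − E)²/E:
  (69 − 72.349)²/72.349 = 0.1550
  (90 − 86.651)²/86.651 = 0.1294
  (31 − 42.317)²/42.317 = 3.0265
  (62 − 50.683)²/50.683 = 2.5270
  (72 − 57.333)²/57.333 = 3.7521
  (54 − 68.667)²/68.667 = 3.1328
χ² = 0.1550 + 0.1294 + 3.0265 + 2.5270 + 3.7521 + 3.1328 = 12.72
df = (3−1)(2−1) = 2. Since 12.72 > 5.991, reject the null hypothesis of independence at α = 0.05.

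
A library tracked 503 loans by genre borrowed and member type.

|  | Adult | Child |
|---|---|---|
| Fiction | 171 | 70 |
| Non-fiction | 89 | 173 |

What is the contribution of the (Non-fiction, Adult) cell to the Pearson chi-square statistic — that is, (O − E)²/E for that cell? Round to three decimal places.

15.916

Row total (Non-fiction) = 262; column total (Adult) = 260; N = 503.
Expected count E = 262 × 260 / 503 = 135.4274.
Contribution = (O − E)²/E = (89 − 135.4274)² / 135.4274 = 15.916.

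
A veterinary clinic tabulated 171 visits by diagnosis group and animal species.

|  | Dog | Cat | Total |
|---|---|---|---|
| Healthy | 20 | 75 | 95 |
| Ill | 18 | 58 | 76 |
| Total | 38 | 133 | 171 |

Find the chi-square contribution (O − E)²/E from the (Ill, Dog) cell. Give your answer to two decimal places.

Row total (Ill) = 76; column total (Dog) = 38; N = 171.
Expected count E = 76 × 38 / 171 = 16.889.
Contribution = (O − E)²/E = (18 − 16.889)² / 16.889 = 0.07.

0.07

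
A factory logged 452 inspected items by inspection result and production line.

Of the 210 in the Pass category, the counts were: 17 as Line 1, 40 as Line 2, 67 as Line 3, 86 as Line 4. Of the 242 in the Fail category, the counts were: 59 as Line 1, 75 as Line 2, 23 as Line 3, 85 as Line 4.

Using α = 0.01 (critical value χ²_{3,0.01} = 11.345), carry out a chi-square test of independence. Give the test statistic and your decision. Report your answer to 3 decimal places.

53.382; reject H₀

Row totals: 210, 242. Column totals: 76, 115, 90, 171. Grand total N = 452.
Expected counts (row total × column total / N):
  Pass, Line 1: 210×76/452 = 35.30973
  Pass, Line 2: 210×115/452 = 53.42920
  Pass, Line 3: 210×90/452 = 41.81416
  Pass, Line 4: 210×171/452 = 79.44690
  Fail, Line 1: 242×76/452 = 40.69027
  Fail, Line 2: 242×115/452 = 61.57080
  Fail, Line 3: 242×90/452 = 48.18584
  Fail, Line 4: 242×171/452 = 91.55310
Contributions (O − E)²/E:
  (17 − 35.30973)²/35.30973 = 9.4944
  (40 − 53.42920)²/53.42920 = 3.3754
  (67 − 41.81416)²/41.81416 = 15.1701
  (86 − 79.44690)²/79.44690 = 0.5405
  (59 − 40.69027)²/40.69027 = 8.2390
  (75 − 61.57080)²/61.57080 = 2.9290
  (23 − 48.18584)²/48.18584 = 13.1642
  (85 − 91.55310)²/91.55310 = 0.4691
χ² = 9.4944 + 3.3754 + 15.1701 + 0.5405 + 8.2390 + 2.9290 + 13.1642 + 0.4691 = 53.382
df = (2−1)(4−1) = 3. Since 53.382 > 11.345, reject the null hypothesis of independence at α = 0.01.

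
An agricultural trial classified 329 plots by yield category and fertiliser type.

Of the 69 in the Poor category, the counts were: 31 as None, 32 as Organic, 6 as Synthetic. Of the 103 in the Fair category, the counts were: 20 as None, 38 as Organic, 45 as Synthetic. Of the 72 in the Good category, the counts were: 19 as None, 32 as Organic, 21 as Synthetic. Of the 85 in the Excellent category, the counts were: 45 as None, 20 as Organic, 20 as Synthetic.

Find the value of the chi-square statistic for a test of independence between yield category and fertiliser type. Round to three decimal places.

44.231

Row totals: 69, 103, 72, 85. Column totals: 115, 122, 92. Grand total N = 329.
Expected counts (row total × column total / N):
  Poor, None: 69×115/329 = 24.1185
  Poor, Organic: 69×122/329 = 25.5866
  Poor, Synthetic: 69×92/329 = 19.2948
  Fair, None: 103×115/329 = 36.0030
  Fair, Organic: 103×122/329 = 38.1945
  Fair, Synthetic: 103×92/329 = 28.8024
  Good, None: 72×115/329 = 25.1672
  Good, Organic: 72×122/329 = 26.6991
  Good, Synthetic: 72×92/329 = 20.1337
  Excellent, None: 85×115/329 = 29.7112
  Excellent, Organic: 85×122/329 = 31.5198
  Excellent, Synthetic: 85×92/329 = 23.7690
Contributions (O − E)²/E:
  (31 − 24.1185)²/24.1185 = 1.9634
  (32 − 25.5866)²/25.5866 = 1.6075
  (6 − 19.2948)²/19.2948 = 9.1606
  (20 − 36.0030)²/36.0030 = 7.1132
  (38 − 38.1945)²/38.1945 = 0.0010
  (45 − 28.8024)²/28.8024 = 9.1090
  (19 − 25.1672)²/25.1672 = 1.5113
  (32 − 26.6991)²/26.6991 = 1.0525
  (21 − 20.1337)²/20.1337 = 0.0373
  (45 − 29.7112)²/29.7112 = 7.8673
  (20 − 31.5198)²/31.5198 = 4.2102
  (20 − 23.7690)²/23.7690 = 0.5976
χ² = 1.9634 + 1.6075 + 9.1606 + 7.1132 + 0.0010 + 9.1090 + 1.5113 + 1.0525 + 0.0373 + 7.8673 + 4.2102 + 0.5976 = 44.231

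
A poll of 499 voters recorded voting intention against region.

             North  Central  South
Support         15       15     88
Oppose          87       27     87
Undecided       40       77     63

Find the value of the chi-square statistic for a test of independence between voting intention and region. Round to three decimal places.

Row totals: 118, 201, 180. Column totals: 142, 119, 238. Grand total N = 499.
Expected counts (row total × column total / N):
  Support, North: 118×142/499 = 33.5792
  Support, Central: 118×119/499 = 28.1403
  Support, South: 118×238/499 = 56.2806
  Oppose, North: 201×142/499 = 57.1984
  Oppose, Central: 201×119/499 = 47.9339
  Oppose, South: 201×238/499 = 95.8677
  Undecided, North: 180×142/499 = 51.2224
  Undecided, Central: 180×119/499 = 42.9259
  Undecided, South: 180×238/499 = 85.8517
Contributions (O − E)²/E:
  (15 − 33.5792)²/33.5792 = 10.2798
  (15 − 28.1403)²/28.1403 = 6.1360
  (88 − 56.2806)²/56.2806 = 17.8769
  (87 − 57.1984)²/57.1984 = 15.5273
  (27 − 47.9339)²/47.9339 = 9.1423
  (87 − 95.8677)²/95.8677 = 0.8203
  (40 − 51.2224)²/51.2224 = 2.4587
  (77 − 42.9259)²/42.9259 = 27.0476
  (63 − 85.8517)²/85.8517 = 6.0826
χ² = 10.2798 + 6.1360 + 17.8769 + 15.5273 + 9.1423 + 0.8203 + 2.4587 + 27.0476 + 6.0826 = 95.372

95.372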